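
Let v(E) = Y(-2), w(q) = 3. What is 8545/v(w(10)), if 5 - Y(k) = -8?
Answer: 8545/13 ≈ 657.31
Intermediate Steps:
Y(k) = 13 (Y(k) = 5 - 1*(-8) = 5 + 8 = 13)
v(E) = 13
8545/v(w(10)) = 8545/13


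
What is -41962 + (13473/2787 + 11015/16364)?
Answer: -637829146413/15202156 ≈ -41957.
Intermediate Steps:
-41962 + (13473/2787 + 11015/16364) = -41962 + (13473*(1/2787) + 11015*(1/16364)) = -41962 + (4491/929 + 11015/16364) = -41962 + 83723659/15202156 = -637829146413/15202156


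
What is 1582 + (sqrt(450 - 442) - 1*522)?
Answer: 1060 + 2*sqrt(2) ≈ 1062.8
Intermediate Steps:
1582 + (sqrt(450 - 442) - 1*522) = 1582 + (sqrt(8) - 522) = 1582 + (2*sqrt(2) - 522) = 1582 + (-522 + 2*sqrt(2)) = 1060 + 2*sqrt(2)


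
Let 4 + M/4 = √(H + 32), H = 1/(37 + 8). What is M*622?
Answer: -9952 + 2488*√7205/15 ≈ 4127.1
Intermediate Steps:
H = 1/45 ≈ 0.022222
M = -16 + 4*√7205/15 (M = -16 + 4*√(1/45 + 32) = -16 + 4*√(1441/45) = -16 + 4*(√7205/15) = -16 + 4*√7205/15 ≈ 6.6353)
M*622 = (-16 + 4*√7205/15)*622 = -9952 + 2488*√7205/15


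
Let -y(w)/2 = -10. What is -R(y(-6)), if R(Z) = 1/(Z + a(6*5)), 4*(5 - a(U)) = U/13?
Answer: -26/635 ≈ -0.040945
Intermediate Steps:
y(w) = 20 (y(w) = -2*(-10) = 20)
a(U) = 5 - U/52 (a(U) = 5 - U/(4*13) = 5 - U/52)
R(Z) = 1/(115/26 + Z) (R(Z) = 1/(Z + (5 - 3*5/26)) = 1/(Z + (5 - 1/52*30)) = 1/(Z + (5 - 15/26)) = 1/(Z + 115/26) = 1/(115/26 + Z))
-R(y(-6)) = -26/(115 + 26*20) = -26/(115 + 520) = -26/635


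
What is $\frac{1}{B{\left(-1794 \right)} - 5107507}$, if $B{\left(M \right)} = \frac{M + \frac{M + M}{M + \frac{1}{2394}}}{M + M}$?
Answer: $- \frac{8589670}{43871795362643} \approx -1.9579 \cdot 10^{-7}$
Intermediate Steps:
$B{\left(M \right)} = \frac{M + \frac{2 M}{\frac{1}{2394} + M}}{2 M}$ ($B{\left(M \right)} = \frac{M + \frac{2 M}{M + \frac{1}{2394}}}{2 M} = \left(M + \frac{2 M}{\frac{1}{2394} + M}\right) \frac{1}{2 M} = \frac{M + \frac{2 M}{\frac{1}{2394} + M}}{2 M}$)
$\frac{1}{B{\left(-1794 \right)} - 5107507} = \frac{1}{\frac{4789 + 2394 \left(-1794\right)}{2 \left(1 + 2394 \left(-1794\right)\right)} - 5107507} = \frac{1}{\frac{4789 - 4294836}{2 \left(1 - 4294836\right)} - 5107507} = \frac{1}{\frac{1}{2} \frac{1}{-4294835} \left(-4290047\right) - 5107507} = \frac{1}{\frac{1}{2} \left(- \frac{1}{4294835}\right) \left(-4290047\right) - 5107507} = \frac{1}{\frac{4290047}{8589670} - 5107507} = \frac{1}{- \frac{43871795362643}{8589670}} = - \frac{8589670}{43871795362643}$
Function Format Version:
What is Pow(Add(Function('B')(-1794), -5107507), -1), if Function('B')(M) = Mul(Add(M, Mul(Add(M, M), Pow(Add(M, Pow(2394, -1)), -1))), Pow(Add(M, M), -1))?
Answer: Rational(-8589670, 43871795362643) ≈ -1.9579e-7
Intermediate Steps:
Function('B')(M) = Mul(Rational(1, 2), Pow(M, -1), Add(M, Mul(2, M, Pow(Add(Rational(1, 2394), M), -1)))) (Function('B')(M) = Mul(Add(M, Mul(Mul(2, M), Pow(Add(M, Rational(1, 2394)), -1))), Pow(Mul(2, M), -1)) = Mul(Add(M, Mul(Mul(2, M), Pow(Add(Rational(1, 2394), M), -1))), Mul(Rational(1, 2), Pow(M, -1))) = Mul(Add(M, Mul(2, M, Pow(Add(Rational(1, 2394), M), -1))), Mul(Rational(1, 2), Pow(M, -1))) = Mul(Rational(1, 2), Pow(M, -1), Add(M, Mul(2, M, Pow(Add(Rational(1, 2394), M), -1)))))
Pow(Add(Function('B')(-1794), -5107507), -1) = Pow(Add(Mul(Rational(1, 2), Pow(Add(1, Mul(2394, -1794)), -1), Add(4789, Mul(2394, -1794))), -5107507), -1) = Pow(Add(Mul(Rational(1, 2), Pow(Add(1, -4294836), -1), Add(4789, -4294836)), -5107507), -1) = Pow(Add(Mul(Rational(1, 2), Pow(-4294835, -1), -4290047), -5107507), -1) = Pow(Add(Mul(Rational(1, 2), Rational(-1, 4294835), -4290047), -5107507), -1) = Pow(Add(Rational(4290047, 8589670), -5107507), -1) = Pow(Rational(-43871795362643, 8589670), -1) = Rational(-8589670, 43871795362643)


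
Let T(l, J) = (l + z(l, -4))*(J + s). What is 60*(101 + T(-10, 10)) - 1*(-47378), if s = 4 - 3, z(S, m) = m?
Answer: 44198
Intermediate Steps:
s = 1
T(l, J) = (1 + J)*(-4 + l) (T(l, J) = (l - 4)*(J + 1) = (-4 + l)*(1 + J) = (1 + J)*(-4 + l))
60*(101 + T(-10, 10)) - 1*(-47378) = 60*(101 + (-4 - 10 - 4*10 + 10*(-10))) - 1*(-47378) = 60*(101 + (-4 - 10 - 40 - 100)) + 47378 = 60*(101 - 154) + 47378 = 60*(-53) + 47378 = -3180 + 47378 = 44198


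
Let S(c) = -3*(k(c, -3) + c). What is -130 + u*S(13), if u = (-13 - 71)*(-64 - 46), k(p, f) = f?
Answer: -277330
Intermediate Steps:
u = 9240 (u = -84*(-110) = 9240)
S(c) = 9 - 3*c (S(c) = -3*(-3 + c) = 9 - 3*c)
-130 + u*S(13) = -130 + 9240*(9 - 3*13) = -130 + 9240*(9 - 39) = -130 + 9240*(-30) = -130 - 277200 = -277330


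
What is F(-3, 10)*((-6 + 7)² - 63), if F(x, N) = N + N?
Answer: -1240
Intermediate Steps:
F(x, N) = 2*N
F(-3, 10)*((-6 + 7)² - 63) = (2*10)*((-6 + 7)² - 63) = 20*(1² - 63) = 20*(1 - 63) = 20*(-62) = -1240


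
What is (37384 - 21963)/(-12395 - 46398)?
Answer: -2203/8399 ≈ -0.26229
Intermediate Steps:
(37384 - 21963)/(-12395 - 46398) = 15421/(-58793) = 15421*(-1/58793) = -2203/8399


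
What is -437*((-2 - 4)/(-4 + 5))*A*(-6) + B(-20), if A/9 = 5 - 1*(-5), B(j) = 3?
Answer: -1415877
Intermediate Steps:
A = 90 (A = 9*(5 - 1*(-5)) = 9*(5 + 5) = 9*10 = 90)
-437*((-2 - 4)/(-4 + 5))*A*(-6) + B(-20) = -437*((-2 - 4)/(-4 + 5))*90*(-6) + 3 = -437*-6/1*90*(-6) + 3 = -437*-6*1*90*(-6) + 3 = -437*(-6*90)*(-6) + 3 = -(-235980)*(-6) + 3 = -437*3240 + 3 = -1415880 + 3 = -1415877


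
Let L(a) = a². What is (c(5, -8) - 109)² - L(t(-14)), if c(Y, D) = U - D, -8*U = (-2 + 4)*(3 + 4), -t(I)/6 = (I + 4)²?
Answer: -5591079/16 ≈ -3.4944e+5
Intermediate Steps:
t(I) = -6*(4 + I)² (t(I) = -6*(I + 4)² = -6*(4 + I)²)
U = -7/4 (U = -(-2 + 4)*(3 + 4)/8 = -7/4 ≈ -1.7500)
c(Y, D) = -7/4 - D
(c(5, -8) - 109)² - L(t(-14)) = ((-7/4 - 1*(-8)) - 109)² - (-6*(4 - 14)²)² = ((-7/4 + 8) - 109)² - (-6*(-10)²)² = (25/4 - 109)² - (-6*100)² = (-411/4)² - 1*(-600)² = 168921/16 - 1*360000 = 168921/16 - 360000 = -5591079/16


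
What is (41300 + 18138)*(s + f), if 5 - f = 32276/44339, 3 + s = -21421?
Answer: -56450011143846/44339 ≈ -1.2731e+9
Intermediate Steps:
s = -21424 (s = -3 - 21421 = -21424)
f = 189419/44339 (f = 5 - 32276/44339 = 189419/44339 ≈ 4.2721)
(41300 + 18138)*(s + f) = (41300 + 18138)*(-21424 + 189419/44339) = 59438*(-949729317/44339) = -56450011143846/44339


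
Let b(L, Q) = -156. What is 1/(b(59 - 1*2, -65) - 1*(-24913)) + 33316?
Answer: 824804213/24757 ≈ 33316.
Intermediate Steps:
1/(b(59 - 1*2, -65) - 1*(-24913)) + 33316 = 1/(-156 - 1*(-24913)) + 33316 = 1/(-156 + 24913) + 33316 = 1/24757 + 33316 = 824804213/24757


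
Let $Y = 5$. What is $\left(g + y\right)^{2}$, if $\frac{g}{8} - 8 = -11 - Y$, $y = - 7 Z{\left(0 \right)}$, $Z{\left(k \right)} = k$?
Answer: $4096$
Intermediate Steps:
$y = 0$ ($y = \left(-7\right) 0 = 0$)
$g = -64$ ($g = 64 + 8 \left(-11 - 5\right) = 64 + 8 \left(-16\right) = 64 - 128 = -64$)
$\left(g + y\right)^{2} = \left(-64 + 0\right)^{2} = \left(-64\right)^{2} = 4096$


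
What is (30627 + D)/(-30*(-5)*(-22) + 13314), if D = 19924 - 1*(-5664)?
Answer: 56215/10014 ≈ 5.6136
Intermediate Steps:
D = 25588 (D = 19924 + 5664 = 25588)
(30627 + D)/(-30*(-5)*(-22) + 13314) = (30627 + 25588)/(-30*(-5)*(-22) + 13314) = 56215/(150*(-22) + 13314) = 56215/(-3300 + 13314) = 56215/10014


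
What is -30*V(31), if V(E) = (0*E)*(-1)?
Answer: 0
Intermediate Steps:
V(E) = 0 (V(E) = 0*(-1) = 0)
-30*V(31) = -30*0 = 0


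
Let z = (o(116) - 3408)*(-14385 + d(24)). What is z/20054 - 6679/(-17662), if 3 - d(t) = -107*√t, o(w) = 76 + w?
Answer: 408522903805/177096874 - 344112*√6/10027 ≈ 2222.7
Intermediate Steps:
d(t) = 3 + 107*√t (d(t) = 3 - (-107)*√t = 3 + 107*√t)
z = 46252512 - 688224*√6 (z = ((76 + 116) - 3408)*(-14385 + (3 + 107*√24)) = (192 - 3408)*(-14385 + (3 + 107*(2*√6))) = -3216*(-14385 + (3 + 214*√6)) = -3216*(-14382 + 214*√6) = 46252512 - 688224*√6 ≈ 4.4567e+7)
z/20054 - 6679/(-17662) = (46252512 - 688224*√6)/20054 - 6679/(-17662) = (46252512 - 688224*√6)*(1/20054) - 6679*(-1/17662) = (23126256/10027 - 344112*√6/10027) + 6679/17662 = 408522903805/177096874 - 344112*√6/10027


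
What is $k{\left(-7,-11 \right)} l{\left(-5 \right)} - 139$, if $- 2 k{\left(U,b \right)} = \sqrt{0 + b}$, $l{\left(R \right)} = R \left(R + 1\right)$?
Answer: $-139 - 10 i \sqrt{11} \approx -139.0 - 33.166 i$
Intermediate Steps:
$l{\left(R \right)} = R \left(1 + R\right)$
$k{\left(U,b \right)} = - \frac{\sqrt{b}}{2}$ ($k{\left(U,b \right)} = - \frac{\sqrt{0 + b}}{2} = - \frac{\sqrt{b}}{2}$)
$k{\left(-7,-11 \right)} l{\left(-5 \right)} - 139 = - \frac{\sqrt{-11}}{2} \left(- 5 \left(1 - 5\right)\right) - 139 = - \frac{i \sqrt{11}}{2} \left(\left(-5\right) \left(-4\right)\right) - 139 = - \frac{i \sqrt{11}}{2} \cdot 20 - 139 = - 10 i \sqrt{11} - 139 = -139 - 10 i \sqrt{11}$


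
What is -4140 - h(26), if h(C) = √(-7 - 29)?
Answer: -4140 - 6*I ≈ -4140.0 - 6.0*I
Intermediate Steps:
h(C) = 6*I (h(C) = √(-36) = 6*I)
-4140 - h(26) = -4140 - 6*I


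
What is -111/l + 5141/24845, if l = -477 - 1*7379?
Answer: 43145491/195182320 ≈ 0.22105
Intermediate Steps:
l = -7856 (l = -477 - 7379 = -7856)
-111/l + 5141/24845 = -111/(-7856) + 5141/24845 = -111*(-1/7856) + 5141*(1/24845) = 111/7856 + 5141/24845 = 43145491/195182320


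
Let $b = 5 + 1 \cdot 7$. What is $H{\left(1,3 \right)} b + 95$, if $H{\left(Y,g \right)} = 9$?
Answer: $203$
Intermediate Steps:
$b = 12$ ($b = 5 + 7 = 12$)
$H{\left(1,3 \right)} b + 95 = 9 \cdot 12 + 95 = 108 + 95 = 203$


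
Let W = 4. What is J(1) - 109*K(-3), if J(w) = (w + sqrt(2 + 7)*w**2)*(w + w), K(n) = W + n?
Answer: -101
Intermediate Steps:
K(n) = 4 + n
J(w) = 2*w*(w + 3*w**2) (J(w) = (w + sqrt(9)*w**2)*(2*w) = (w + 3*w**2)*(2*w) = 2*w*(w + 3*w**2))
J(1) - 109*K(-3) = 1**2*(2 + 6*1) - 109*(4 - 3) = 1*(2 + 6) - 109*1 = 1*8 - 109 = 8 - 109 = -101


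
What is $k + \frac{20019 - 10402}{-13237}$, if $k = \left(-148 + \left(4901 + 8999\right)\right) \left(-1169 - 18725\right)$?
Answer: $- \frac{3621408755873}{13237} \approx -2.7358 \cdot 10^{8}$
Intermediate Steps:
$k = -273582288$ ($k = \left(-148 + 13900\right) \left(-19894\right) = 13752 \left(-19894\right) = -273582288$)
$k + \frac{20019 - 10402}{-13237} = -273582288 + \frac{20019 - 10402}{-13237} = -273582288 + \left(20019 - 10402\right) \left(- \frac{1}{13237}\right) = -273582288 + 9617 \left(- \frac{1}{13237}\right) = -273582288 - \frac{9617}{13237} = - \frac{3621408755873}{13237}$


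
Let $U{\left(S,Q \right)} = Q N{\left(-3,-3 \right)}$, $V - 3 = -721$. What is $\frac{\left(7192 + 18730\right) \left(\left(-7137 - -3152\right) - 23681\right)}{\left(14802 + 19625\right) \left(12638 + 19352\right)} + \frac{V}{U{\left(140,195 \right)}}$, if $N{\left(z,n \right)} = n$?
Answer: $\frac{37121010572}{64427204205} \approx 0.57617$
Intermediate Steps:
$V = -718$ ($V = 3 - 721 = -718$)
$U{\left(S,Q \right)} = - 3 Q$ ($U{\left(S,Q \right)} = Q \left(-3\right) = - 3 Q$)
$\frac{\left(7192 + 18730\right) \left(\left(-7137 - -3152\right) - 23681\right)}{\left(14802 + 19625\right) \left(12638 + 19352\right)} + \frac{V}{U{\left(140,195 \right)}} = \frac{\left(7192 + 18730\right) \left(\left(-7137 - -3152\right) - 23681\right)}{\left(14802 + 19625\right) \left(12638 + 19352\right)} - \frac{718}{\left(-3\right) 195} = \frac{25922 \left(\left(-7137 + 3152\right) - 23681\right)}{34427 \cdot 31990} - \frac{718}{-585} = \frac{25922 \left(-3985 - 23681\right)}{1101319730} - - \frac{718}{585} = 25922 \left(-27666\right) \frac{1}{1101319730} + \frac{718}{585} = \left(-717158052\right) \frac{1}{1101319730} + \frac{718}{585} = - \frac{358579026}{550659865} + \frac{718}{585} = \frac{37121010572}{64427204205}$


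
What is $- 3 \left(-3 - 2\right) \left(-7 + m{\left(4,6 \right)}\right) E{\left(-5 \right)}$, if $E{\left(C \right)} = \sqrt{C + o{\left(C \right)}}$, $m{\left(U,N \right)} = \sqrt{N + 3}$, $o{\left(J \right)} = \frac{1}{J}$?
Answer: $- 12 i \sqrt{130} \approx - 136.82 i$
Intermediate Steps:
$m{\left(U,N \right)} = \sqrt{3 + N}$
$E{\left(C \right)} = \sqrt{C + \frac{1}{C}}$
$- 3 \left(-3 - 2\right) \left(-7 + m{\left(4,6 \right)}\right) E{\left(-5 \right)} = - 3 \left(-3 - 2\right) \left(-7 + \sqrt{3 + 6}\right) \sqrt{-5 + \frac{1}{-5}} = - 3 \left(- 5 \left(-7 + \sqrt{9}\right)\right) \sqrt{-5 - \frac{1}{5}} = - 3 \left(- 5 \left(-7 + 3\right)\right) \sqrt{- \frac{26}{5}} = - 3 \left(\left(-5\right) \left(-4\right)\right) \frac{i \sqrt{130}}{5} = \left(-3\right) 20 \frac{i \sqrt{130}}{5} = - 60 \frac{i \sqrt{130}}{5} = - 12 i \sqrt{130}$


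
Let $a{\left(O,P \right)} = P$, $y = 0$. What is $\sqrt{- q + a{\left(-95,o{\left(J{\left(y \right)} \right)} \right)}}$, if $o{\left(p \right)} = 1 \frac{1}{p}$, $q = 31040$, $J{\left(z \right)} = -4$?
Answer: $\frac{i \sqrt{124161}}{2} \approx 176.18 i$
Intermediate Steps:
$o{\left(p \right)} = \frac{1}{p}$
$\sqrt{- q + a{\left(-95,o{\left(J{\left(y \right)} \right)} \right)}} = \sqrt{\left(-1\right) 31040 + \frac{1}{-4}} = \sqrt{-31040 - \frac{1}{4}} = \sqrt{- \frac{124161}{4}} = \frac{i \sqrt{124161}}{2}$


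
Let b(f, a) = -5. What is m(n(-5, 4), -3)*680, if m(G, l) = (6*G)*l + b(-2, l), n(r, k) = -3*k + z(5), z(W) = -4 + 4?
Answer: 143480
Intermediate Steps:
z(W) = 0
n(r, k) = -3*k (n(r, k) = -3*k + 0 = -3*k)
m(G, l) = -5 + 6*G*l (m(G, l) = (6*G)*l - 5 = 6*G*l - 5 = -5 + 6*G*l)
m(n(-5, 4), -3)*680 = (-5 + 6*(-3*4)*(-3))*680 = (-5 + 6*(-12)*(-3))*680 = (-5 + 216)*680 = 211*680 = 143480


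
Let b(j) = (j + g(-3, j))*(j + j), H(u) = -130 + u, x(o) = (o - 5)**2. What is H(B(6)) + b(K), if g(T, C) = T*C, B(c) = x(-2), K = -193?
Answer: -149077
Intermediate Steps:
x(o) = (-5 + o)**2
B(c) = 49 (B(c) = (-5 - 2)**2 = (-7)**2 = 49)
g(T, C) = C*T
b(j) = -4*j**2 (b(j) = (j + j*(-3))*(j + j) = (j - 3*j)*(2*j) = (-2*j)*(2*j) = -4*j**2)
H(B(6)) + b(K) = (-130 + 49) - 4*(-193)**2 = -81 - 4*37249 = -81 - 148996 = -149077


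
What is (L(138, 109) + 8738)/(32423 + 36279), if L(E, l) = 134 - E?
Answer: 4367/34351 ≈ 0.12713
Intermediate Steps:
(L(138, 109) + 8738)/(32423 + 36279) = ((134 - 1*138) + 8738)/(32423 + 36279) = ((134 - 138) + 8738)/68702 = (-4 + 8738)*(1/68702) = 8734*(1/68702) = 4367/34351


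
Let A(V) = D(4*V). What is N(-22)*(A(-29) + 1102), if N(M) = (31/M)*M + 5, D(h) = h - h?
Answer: 39672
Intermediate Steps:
D(h) = 0
N(M) = 36 (N(M) = 31 + 5 = 36)
A(V) = 0
N(-22)*(A(-29) + 1102) = 36*(0 + 1102) = 36*1102 = 39672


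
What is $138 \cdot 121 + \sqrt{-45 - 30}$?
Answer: $16698 + 5 i \sqrt{3} \approx 16698.0 + 8.6602 i$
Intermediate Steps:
$138 \cdot 121 + \sqrt{-45 - 30} = 16698 + \sqrt{-75} = 16698 + 5 i \sqrt{3}$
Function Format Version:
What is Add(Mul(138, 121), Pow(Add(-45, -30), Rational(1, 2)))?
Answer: Add(16698, Mul(5, I, Pow(3, Rational(1, 2)))) ≈ Add(16698., Mul(8.6602, I))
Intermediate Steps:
Add(Mul(138, 121), Pow(Add(-45, -30), Rational(1, 2))) = Add(16698, Pow(-75, Rational(1, 2))) = Add(16698, Mul(5, I, Pow(3, Rational(1, 2))))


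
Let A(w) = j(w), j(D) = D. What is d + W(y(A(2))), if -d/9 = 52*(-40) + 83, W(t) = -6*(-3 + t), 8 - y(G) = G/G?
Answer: 17949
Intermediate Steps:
A(w) = w
y(G) = 7 (y(G) = 8 - G/G = 8 - 1*1 = 8 - 1 = 7)
W(t) = 18 - 6*t
d = 17973 (d = -9*(52*(-40) + 83) = -9*(-2080 + 83) = -9*(-1997) = 17973)
d + W(y(A(2))) = 17973 + (18 - 6*7) = 17973 + (18 - 42) = 17973 - 24 = 17949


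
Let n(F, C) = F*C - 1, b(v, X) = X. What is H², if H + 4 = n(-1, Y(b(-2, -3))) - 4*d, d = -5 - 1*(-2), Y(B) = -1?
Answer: 64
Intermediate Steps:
n(F, C) = -1 + C*F (n(F, C) = C*F - 1 = -1 + C*F)
d = -3 (d = -5 + 2 = -3)
H = 8 (H = -4 + ((-1 - 1*(-1)) - 4*(-3)) = -4 + ((-1 + 1) + 12) = -4 + (0 + 12) = -4 + 12 = 8)
H² = 8² = 64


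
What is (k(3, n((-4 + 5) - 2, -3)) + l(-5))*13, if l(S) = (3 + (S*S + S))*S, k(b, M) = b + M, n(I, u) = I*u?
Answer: -1417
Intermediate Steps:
k(b, M) = M + b
l(S) = S*(3 + S + S²) (l(S) = (3 + (S² + S))*S = (3 + (S + S²))*S = (3 + S + S²)*S = S*(3 + S + S²))
(k(3, n((-4 + 5) - 2, -3)) + l(-5))*13 = ((((-4 + 5) - 2)*(-3) + 3) - 5*(3 - 5 + (-5)²))*13 = (((1 - 2)*(-3) + 3) - 5*(3 - 5 + 25))*13 = ((-1*(-3) + 3) - 5*23)*13 = ((3 + 3) - 115)*13 = (6 - 115)*13 = -109*13 = -1417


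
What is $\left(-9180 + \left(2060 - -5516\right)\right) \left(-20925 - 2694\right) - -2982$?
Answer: $37887858$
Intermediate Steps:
$\left(-9180 + \left(2060 - -5516\right)\right) \left(-20925 - 2694\right) - -2982 = \left(-9180 + \left(2060 + 5516\right)\right) \left(-23619\right) + 2982 = \left(-9180 + 7576\right) \left(-23619\right) + 2982 = \left(-1604\right) \left(-23619\right) + 2982 = 37884876 + 2982 = 37887858$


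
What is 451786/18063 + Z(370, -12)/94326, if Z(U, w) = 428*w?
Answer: 7087065778/283968423 ≈ 24.957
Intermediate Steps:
451786/18063 + Z(370, -12)/94326 = 451786/18063 + (428*(-12))/94326 = 451786*(1/18063) - 5136*1/94326 = 451786/18063 - 856/15721 = 7087065778/283968423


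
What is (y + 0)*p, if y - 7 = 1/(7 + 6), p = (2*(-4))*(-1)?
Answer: 736/13 ≈ 56.615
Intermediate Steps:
p = 8 (p = -8*(-1) = 8)
y = 92/13 (y = 7 + 1/(7 + 6) = 7 + 1/13 = 92/13 ≈ 7.0769)
(y + 0)*p = (92/13 + 0)*8 = (92/13)*8 = 736/13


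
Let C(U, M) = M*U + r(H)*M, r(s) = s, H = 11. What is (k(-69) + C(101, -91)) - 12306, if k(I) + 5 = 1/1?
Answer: -22502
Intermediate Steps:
k(I) = -4 (k(I) = -5 + 1/1 = -5 + 1 = -4)
C(U, M) = 11*M + M*U (C(U, M) = M*U + 11*M = 11*M + M*U)
(k(-69) + C(101, -91)) - 12306 = (-4 - 91*(11 + 101)) - 12306 = (-4 - 91*112) - 12306 = (-4 - 10192) - 12306 = -10196 - 12306 = -22502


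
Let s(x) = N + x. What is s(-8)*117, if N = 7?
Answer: -117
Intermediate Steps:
s(x) = 7 + x
s(-8)*117 = (7 - 8)*117 = -1*117 = -117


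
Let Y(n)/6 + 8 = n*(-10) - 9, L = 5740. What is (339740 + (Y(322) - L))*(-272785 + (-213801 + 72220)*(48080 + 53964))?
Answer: -4544948813379722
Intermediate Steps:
Y(n) = -102 - 60*n (Y(n) = -48 + 6*(n*(-10) - 9) = -48 + 6*(-10*n - 9) = -48 + 6*(-9 - 10*n) = -48 + (-54 - 60*n) = -102 - 60*n)
(339740 + (Y(322) - L))*(-272785 + (-213801 + 72220)*(48080 + 53964)) = (339740 + ((-102 - 60*322) - 1*5740))*(-272785 + (-213801 + 72220)*(48080 + 53964)) = (339740 + ((-102 - 19320) - 5740))*(-272785 - 141581*102044) = (339740 + (-19422 - 5740))*(-272785 - 14447491564) = (339740 - 25162)*(-14447764349) = 314578*(-14447764349) = -4544948813379722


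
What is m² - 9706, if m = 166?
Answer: 17850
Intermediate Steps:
m² - 9706 = 166² - 9706 = 27556 - 9706 = 17850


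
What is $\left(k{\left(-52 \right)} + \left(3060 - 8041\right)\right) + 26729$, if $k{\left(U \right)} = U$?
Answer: $21696$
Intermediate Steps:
$\left(k{\left(-52 \right)} + \left(3060 - 8041\right)\right) + 26729 = \left(-52 + \left(3060 - 8041\right)\right) + 26729 = \left(-52 - 4981\right) + 26729 = -5033 + 26729 = 21696$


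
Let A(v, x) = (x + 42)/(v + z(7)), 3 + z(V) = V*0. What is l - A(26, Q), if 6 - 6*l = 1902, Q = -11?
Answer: -7299/23 ≈ -317.35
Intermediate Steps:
z(V) = -3 (z(V) = -3 + V*0 = -3 + 0 = -3)
l = -316 (l = 1 - ⅙*1902 = 1 - 317 = -316)
A(v, x) = (42 + x)/(-3 + v) (A(v, x) = (x + 42)/(v - 3) = (42 + x)/(-3 + v))
l - A(26, Q) = -316 - (42 - 11)/(-3 + 26) = -316 - 31/23 = -7299/23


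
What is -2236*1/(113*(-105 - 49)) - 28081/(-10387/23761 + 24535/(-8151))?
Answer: 47322120369497987/5809140616972 ≈ 8146.1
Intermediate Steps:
-2236*1/(113*(-105 - 49)) - 28081/(-10387/23761 + 24535/(-8151)) = -2236/((-154*113)) - 28081/(-10387*1/23761 + 24535*(-1/8151)) = -2236/(-17402) - 28081/(-10387/23761 - 24535/8151) = -2236*(-1/17402) - 28081/(-667640572/193675911) = 1118/8701 - 28081*(-193675911/667640572) = 1118/8701 + 5438613256791/667640572 = 47322120369497987/5809140616972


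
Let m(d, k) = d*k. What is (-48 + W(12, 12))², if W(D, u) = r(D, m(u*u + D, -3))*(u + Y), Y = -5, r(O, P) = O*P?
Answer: 1549209600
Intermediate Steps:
W(D, u) = D*(-5 + u)*(-3*D - 3*u²) (W(D, u) = (D*((u*u + D)*(-3)))*(u - 5) = (D*((u² + D)*(-3)))*(-5 + u) = (D*((D + u²)*(-3)))*(-5 + u) = (D*(-3*D - 3*u²))*(-5 + u) = D*(-5 + u)*(-3*D - 3*u²))
(-48 + W(12, 12))² = (-48 + 3*12*(-5 + 12)*(-1*12 - 1*12²))² = (-48 + 3*12*7*(-12 - 1*144))² = (-48 + 3*12*7*(-12 - 144))² = (-48 + 3*12*7*(-156))² = (-48 - 39312)² = (-39360)² = 1549209600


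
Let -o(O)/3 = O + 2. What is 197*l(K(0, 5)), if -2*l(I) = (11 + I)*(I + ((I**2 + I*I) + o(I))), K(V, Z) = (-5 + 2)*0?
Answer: 6501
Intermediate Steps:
o(O) = -6 - 3*O (o(O) = -3*(O + 2) = -3*(2 + O) = -6 - 3*O)
K(V, Z) = 0 (K(V, Z) = -3*0 = 0)
l(I) = -(11 + I)*(-6 - 2*I + 2*I**2)/2 (l(I) = -(11 + I)*(I + ((I**2 + I*I) + (-6 - 3*I)))/2 = -(11 + I)*(I + ((I**2 + I**2) + (-6 - 3*I)))/2 = -(11 + I)*(I + (2*I**2 + (-6 - 3*I)))/2 = -(11 + I)*(I + (-6 - 3*I + 2*I**2))/2 = -(11 + I)*(-6 - 2*I + 2*I**2)/2)
197*l(K(0, 5)) = 197*(33 - 1*0**3 - 10*0**2 + 14*0) = 197*(33 - 1*0 - 10*0 + 0) = 197*(33 + 0 + 0 + 0) = 197*33 = 6501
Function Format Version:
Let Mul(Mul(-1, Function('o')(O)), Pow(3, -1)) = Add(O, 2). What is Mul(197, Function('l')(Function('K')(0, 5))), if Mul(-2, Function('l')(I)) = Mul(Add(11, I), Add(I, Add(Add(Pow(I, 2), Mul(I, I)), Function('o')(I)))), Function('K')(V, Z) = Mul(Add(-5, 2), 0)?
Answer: 6501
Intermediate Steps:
Function('o')(O) = Add(-6, Mul(-3, O)) (Function('o')(O) = Mul(-3, Add(O, 2)) = Mul(-3, Add(2, O)) = Add(-6, Mul(-3, O)))
Function('K')(V, Z) = 0 (Function('K')(V, Z) = Mul(-3, 0) = 0)
Function('l')(I) = Mul(Rational(-1, 2), Add(11, I), Add(-6, Mul(-2, I), Mul(2, Pow(I, 2)))) (Function('l')(I) = Mul(Rational(-1, 2), Mul(Add(11, I), Add(I, Add(Add(Pow(I, 2), Mul(I, I)), Add(-6, Mul(-3, I)))))) = Mul(Rational(-1, 2), Mul(Add(11, I), Add(I, Add(Add(Pow(I, 2), Pow(I, 2)), Add(-6, Mul(-3, I)))))) = Mul(Rational(-1, 2), Mul(Add(11, I), Add(I, Add(Mul(2, Pow(I, 2)), Add(-6, Mul(-3, I)))))) = Mul(Rational(-1, 2), Mul(Add(11, I), Add(I, Add(-6, Mul(-3, I), Mul(2, Pow(I, 2)))))) = Mul(Rational(-1, 2), Mul(Add(11, I), Add(-6, Mul(-2, I), Mul(2, Pow(I, 2))))) = Mul(Rational(-1, 2), Add(11, I), Add(-6, Mul(-2, I), Mul(2, Pow(I, 2)))))
Mul(197, Function('l')(Function('K')(0, 5))) = Mul(197, Add(33, Mul(-1, Pow(0, 3)), Mul(-10, Pow(0, 2)), Mul(14, 0))) = Mul(197, Add(33, Mul(-1, 0), Mul(-10, 0), 0)) = Mul(197, Add(33, 0, 0, 0)) = Mul(197, 33) = 6501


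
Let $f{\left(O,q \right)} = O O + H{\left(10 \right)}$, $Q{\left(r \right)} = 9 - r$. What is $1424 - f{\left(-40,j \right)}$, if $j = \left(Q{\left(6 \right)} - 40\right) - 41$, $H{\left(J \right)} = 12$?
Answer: $-188$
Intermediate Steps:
$j = -78$ ($j = \left(\left(9 - 6\right) - 40\right) - 41 = \left(3 - 40\right) - 41 = -37 - 41 = -78$)
$f{\left(O,q \right)} = 12 + O^{2}$ ($f{\left(O,q \right)} = O O + 12 = O^{2} + 12 = 12 + O^{2}$)
$1424 - f{\left(-40,j \right)} = 1424 - \left(12 + \left(-40\right)^{2}\right) = 1424 - \left(12 + 1600\right) = 1424 - 1612 = -188$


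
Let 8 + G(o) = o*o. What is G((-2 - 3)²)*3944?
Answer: 2433448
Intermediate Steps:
G(o) = -8 + o² (G(o) = -8 + o*o = -8 + o²)
G((-2 - 3)²)*3944 = (-8 + ((-2 - 3)²)²)*3944 = (-8 + ((-5)²)²)*3944 = (-8 + 25²)*3944 = (-8 + 625)*3944 = 617*3944 = 2433448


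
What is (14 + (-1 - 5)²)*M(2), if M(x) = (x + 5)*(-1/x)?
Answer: -175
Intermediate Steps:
M(x) = -(5 + x)/x (M(x) = (5 + x)*(-1/x) = -(5 + x)/x)
(14 + (-1 - 5)²)*M(2) = (14 + (-1 - 5)²)*((-5 - 1*2)/2) = (14 + (-6)²)*((-5 - 2)/2) = (14 + 36)*((½)*(-7)) = 50*(-7/2) = -175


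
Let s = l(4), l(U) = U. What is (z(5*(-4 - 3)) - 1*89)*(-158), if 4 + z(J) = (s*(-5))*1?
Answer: 17854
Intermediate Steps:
s = 4
z(J) = -24 (z(J) = -4 + (4*(-5))*1 = -4 - 20*1 = -4 - 20 = -24)
(z(5*(-4 - 3)) - 1*89)*(-158) = (-24 - 1*89)*(-158) = (-24 - 89)*(-158) = -113*(-158) = 17854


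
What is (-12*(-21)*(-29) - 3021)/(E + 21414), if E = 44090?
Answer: -10329/65504 ≈ -0.15769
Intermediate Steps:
(-12*(-21)*(-29) - 3021)/(E + 21414) = (-12*(-21)*(-29) - 3021)/(44090 + 21414) = (252*(-29) - 3021)/65504 = (-7308 - 3021)*(1/65504) = -10329*1/65504 = -10329/65504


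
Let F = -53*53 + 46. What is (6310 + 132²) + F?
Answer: 20971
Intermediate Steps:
F = -2763 (F = -2809 + 46 = -2763)
(6310 + 132²) + F = (6310 + 132²) - 2763 = (6310 + 17424) - 2763 = 23734 - 2763 = 20971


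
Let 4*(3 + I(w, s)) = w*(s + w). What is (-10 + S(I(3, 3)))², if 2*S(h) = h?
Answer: 1369/16 ≈ 85.563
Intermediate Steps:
I(w, s) = -3 + w*(s + w)/4 (I(w, s) = -3 + (w*(s + w))/4 = -3 + w*(s + w)/4)
S(h) = h/2
(-10 + S(I(3, 3)))² = (-10 + (-3 + (¼)*3² + (¼)*3*3)/2)² = (-10 + (-3 + (¼)*9 + 9/4)/2)² = (-10 + (-3 + 9/4 + 9/4)/2)² = (-10 + (½)*(3/2))² = (-10 + ¾)² = (-37/4)² = 1369/16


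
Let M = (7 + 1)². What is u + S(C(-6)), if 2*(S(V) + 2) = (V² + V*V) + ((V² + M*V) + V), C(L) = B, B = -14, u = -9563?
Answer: -9726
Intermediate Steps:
C(L) = -14
M = 64 (M = 8² = 64)
S(V) = -2 + 3*V²/2 + 65*V/2 (S(V) = -2 + ((V² + V*V) + ((V² + 64*V) + V))/2 = -2 + ((V² + V²) + (V² + 65*V))/2 = -2 + (2*V² + (V² + 65*V))/2 = -2 + (3*V² + 65*V)/2 = -2 + (3*V²/2 + 65*V/2) = -2 + 3*V²/2 + 65*V/2)
u + S(C(-6)) = -9563 + (-2 + (3/2)*(-14)² + (65/2)*(-14)) = -9563 + (-2 + (3/2)*196 - 455) = -9563 + (-2 + 294 - 455) = -9563 - 163 = -9726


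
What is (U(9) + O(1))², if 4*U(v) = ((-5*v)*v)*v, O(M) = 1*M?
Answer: 13256881/16 ≈ 8.2856e+5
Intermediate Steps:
O(M) = M
U(v) = -5*v³/4 (U(v) = (((-5*v)*v)*v)/4 = ((-5*v²)*v)/4 = (-5*v³)/4 = -5*v³/4)
(U(9) + O(1))² = (-5/4*9³ + 1)² = (-5/4*729 + 1)² = (-3645/4 + 1)² = (-3641/4)² = 13256881/16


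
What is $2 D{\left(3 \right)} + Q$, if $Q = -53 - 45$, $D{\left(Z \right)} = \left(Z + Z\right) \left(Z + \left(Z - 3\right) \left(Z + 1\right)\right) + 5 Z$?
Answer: $-32$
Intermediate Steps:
$D{\left(Z \right)} = 5 Z + 2 Z \left(Z + \left(1 + Z\right) \left(-3 + Z\right)\right)$ ($D{\left(Z \right)} = 2 Z \left(Z + \left(-3 + Z\right) \left(1 + Z\right)\right) + 5 Z = 2 Z \left(Z + \left(1 + Z\right) \left(-3 + Z\right)\right) + 5 Z = 5 Z + 2 Z \left(Z + \left(1 + Z\right) \left(-3 + Z\right)\right)$)
$Q = -98$
$2 D{\left(3 \right)} + Q = 2 \cdot 3 \left(-1 - 6 + 2 \cdot 3^{2}\right) - 98 = 2 \cdot 3 \left(-1 - 6 + 2 \cdot 9\right) - 98 = 2 \cdot 3 \left(-1 - 6 + 18\right) - 98 = 2 \cdot 3 \cdot 11 - 98 = 2 \cdot 33 - 98 = 66 - 98 = -32$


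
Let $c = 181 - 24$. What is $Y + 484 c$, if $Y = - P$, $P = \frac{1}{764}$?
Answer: $\frac{58054831}{764} \approx 75988.0$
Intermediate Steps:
$P = \frac{1}{764} \approx 0.0013089$
$Y = - \frac{1}{764}$ ($Y = \left(-1\right) \frac{1}{764} = - \frac{1}{764} \approx -0.0013089$)
$c = 157$ ($c = 181 - 24 = 157$)
$Y + 484 c = - \frac{1}{764} + 484 \cdot 157 = - \frac{1}{764} + 75988 = \frac{58054831}{764}$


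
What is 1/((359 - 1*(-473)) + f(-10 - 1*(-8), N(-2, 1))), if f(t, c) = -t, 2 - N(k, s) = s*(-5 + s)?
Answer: 1/834 ≈ 0.0011990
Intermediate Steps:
N(k, s) = 2 - s*(-5 + s)
1/((359 - 1*(-473)) + f(-10 - 1*(-8), N(-2, 1))) = 1/((359 - 1*(-473)) - (-10 - 1*(-8))) = 1/((359 + 473) - (-10 + 8)) = 1/(832 - 1*(-2)) = 1/(832 + 2) = 1/834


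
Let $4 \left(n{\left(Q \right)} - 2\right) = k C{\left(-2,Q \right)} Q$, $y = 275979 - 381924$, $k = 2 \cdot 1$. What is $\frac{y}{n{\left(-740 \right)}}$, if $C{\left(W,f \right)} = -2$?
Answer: $- \frac{15135}{106} \approx -142.78$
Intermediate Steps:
$k = 2$
$y = -105945$
$n{\left(Q \right)} = 2 - Q$ ($n{\left(Q \right)} = 2 + \frac{2 \left(-2\right) Q}{4} = 2 + \frac{\left(-4\right) Q}{4} = 2 - Q$)
$\frac{y}{n{\left(-740 \right)}} = - \frac{105945}{2 - -740} = - \frac{105945}{2 + 740} = - \frac{105945}{742} = \left(-105945\right) \frac{1}{742} = - \frac{15135}{106}$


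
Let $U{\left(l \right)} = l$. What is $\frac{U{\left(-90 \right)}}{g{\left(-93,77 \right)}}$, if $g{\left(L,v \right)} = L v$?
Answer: $\frac{30}{2387} \approx 0.012568$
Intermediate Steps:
$\frac{U{\left(-90 \right)}}{g{\left(-93,77 \right)}} = - \frac{90}{\left(-93\right) 77} = - \frac{90}{-7161} = \left(-90\right) \left(- \frac{1}{7161}\right) = \frac{30}{2387}$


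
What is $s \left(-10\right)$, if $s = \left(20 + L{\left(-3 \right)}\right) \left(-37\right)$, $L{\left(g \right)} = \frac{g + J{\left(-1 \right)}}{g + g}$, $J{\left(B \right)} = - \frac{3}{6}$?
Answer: $\frac{45695}{6} \approx 7615.8$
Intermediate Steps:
$J{\left(B \right)} = - \frac{1}{2}$ ($J{\left(B \right)} = \left(-3\right) \frac{1}{6} = - \frac{1}{2}$)
$L{\left(g \right)} = \frac{- \frac{1}{2} + g}{2 g}$ ($L{\left(g \right)} = \frac{g - \frac{1}{2}}{g + g} = \frac{- \frac{1}{2} + g}{2 g}$)
$s = - \frac{9139}{12}$ ($s = \left(20 + \frac{-1 + 2 \left(-3\right)}{4 \left(-3\right)}\right) \left(-37\right) = \left(20 + \frac{1}{4} \left(- \frac{1}{3}\right) \left(-1 - 6\right)\right) \left(-37\right) = \left(20 + \frac{1}{4} \left(- \frac{1}{3}\right) \left(-7\right)\right) \left(-37\right) = \left(20 + \frac{7}{12}\right) \left(-37\right) = \frac{247}{12} \left(-37\right) = - \frac{9139}{12} \approx -761.58$)
$s \left(-10\right) = \left(- \frac{9139}{12}\right) \left(-10\right) = \frac{45695}{6}$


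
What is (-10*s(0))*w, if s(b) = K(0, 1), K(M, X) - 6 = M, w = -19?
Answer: 1140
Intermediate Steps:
K(M, X) = 6 + M
s(b) = 6 (s(b) = 6 + 0 = 6)
(-10*s(0))*w = -10*6*(-19) = -60*(-19) = 1140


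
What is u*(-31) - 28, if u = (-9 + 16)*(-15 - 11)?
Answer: 5614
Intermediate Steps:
u = -182 (u = 7*(-26) = -182)
u*(-31) - 28 = -182*(-31) - 28 = 5642 - 28 = 5614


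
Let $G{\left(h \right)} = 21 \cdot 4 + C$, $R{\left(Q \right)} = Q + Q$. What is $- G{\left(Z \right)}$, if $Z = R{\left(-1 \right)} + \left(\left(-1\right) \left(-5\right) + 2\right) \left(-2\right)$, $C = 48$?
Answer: $-132$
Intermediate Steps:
$R{\left(Q \right)} = 2 Q$
$Z = -16$ ($Z = 2 \left(-1\right) + \left(\left(-1\right) \left(-5\right) + 2\right) \left(-2\right) = -2 + \left(5 + 2\right) \left(-2\right) = -2 + 7 \left(-2\right) = -2 - 14 = -16$)
$G{\left(h \right)} = 132$ ($G{\left(h \right)} = 21 \cdot 4 + 48 = 84 + 48 = 132$)
$- G{\left(Z \right)} = \left(-1\right) 132 = -132$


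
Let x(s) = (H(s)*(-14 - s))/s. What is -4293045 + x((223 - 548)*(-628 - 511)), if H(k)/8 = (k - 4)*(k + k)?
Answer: -2192536010149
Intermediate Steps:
H(k) = 16*k*(-4 + k) (H(k) = 8*((k - 4)*(k + k)) = 8*((-4 + k)*(2*k)) = 8*(2*k*(-4 + k)) = 16*k*(-4 + k))
x(s) = 16*(-14 - s)*(-4 + s) (x(s) = ((16*s*(-4 + s))*(-14 - s))/s = (16*s*(-14 - s)*(-4 + s))/s = 16*(-14 - s)*(-4 + s))
-4293045 + x((223 - 548)*(-628 - 511)) = -4293045 - 16*(-4 + (223 - 548)*(-628 - 511))*(14 + (223 - 548)*(-628 - 511)) = -4293045 - 16*(-4 - 325*(-1139))*(14 - 325*(-1139)) = -4293045 - 16*(-4 + 370175)*(14 + 370175) = -4293045 - 16*370171*370189 = -4293045 - 2192531717104 = -2192536010149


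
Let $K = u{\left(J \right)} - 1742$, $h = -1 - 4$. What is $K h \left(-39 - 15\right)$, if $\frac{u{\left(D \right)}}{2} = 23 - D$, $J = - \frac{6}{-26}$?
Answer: $- \frac{5954580}{13} \approx -4.5804 \cdot 10^{5}$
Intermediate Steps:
$J = \frac{3}{13}$ ($J = \left(-6\right) \left(- \frac{1}{26}\right) = \frac{3}{13} \approx 0.23077$)
$u{\left(D \right)} = 46 - 2 D$ ($u{\left(D \right)} = 2 \left(23 - D\right) = 46 - 2 D$)
$h = -5$
$K = - \frac{22054}{13}$ ($K = \left(46 - \frac{6}{13}\right) - 1742 = \frac{592}{13} - 1742 = - \frac{22054}{13} \approx -1696.5$)
$K h \left(-39 - 15\right) = - \frac{22054 \left(- 5 \left(-39 - 15\right)\right)}{13} = - \frac{22054 \left(\left(-5\right) \left(-54\right)\right)}{13} = \left(- \frac{22054}{13}\right) 270 = - \frac{5954580}{13}$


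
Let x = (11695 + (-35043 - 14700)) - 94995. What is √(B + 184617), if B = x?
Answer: √51574 ≈ 227.10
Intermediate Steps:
x = -133043 (x = (11695 - 49743) - 94995 = -38048 - 94995 = -133043)
B = -133043
√(B + 184617) = √(-133043 + 184617) = √51574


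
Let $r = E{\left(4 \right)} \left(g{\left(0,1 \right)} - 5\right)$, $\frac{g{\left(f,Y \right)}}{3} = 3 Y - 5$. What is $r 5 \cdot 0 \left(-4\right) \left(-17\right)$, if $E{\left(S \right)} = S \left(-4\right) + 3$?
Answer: $0$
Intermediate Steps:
$E{\left(S \right)} = 3 - 4 S$ ($E{\left(S \right)} = - 4 S + 3 = 3 - 4 S$)
$g{\left(f,Y \right)} = -15 + 9 Y$ ($g{\left(f,Y \right)} = 3 \left(3 Y - 5\right) = 3 \left(-5 + 3 Y\right) = -15 + 9 Y$)
$r = 143$ ($r = \left(3 - 16\right) \left(\left(-15 + 9 \cdot 1\right) - 5\right) = \left(3 - 16\right) \left(\left(-15 + 9\right) - 5\right) = - 13 \left(-6 - 5\right) = \left(-13\right) \left(-11\right) = 143$)
$r 5 \cdot 0 \left(-4\right) \left(-17\right) = 143 \cdot 5 \cdot 0 \left(-4\right) \left(-17\right) = 143 \cdot 0 \left(-4\right) \left(-17\right) = 143 \cdot 0 \left(-17\right) = 0 \left(-17\right) = 0$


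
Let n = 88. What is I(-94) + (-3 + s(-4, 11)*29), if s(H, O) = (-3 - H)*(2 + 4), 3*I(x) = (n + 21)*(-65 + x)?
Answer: -5606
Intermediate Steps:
I(x) = -7085/3 + 109*x/3 (I(x) = ((88 + 21)*(-65 + x))/3 = (109*(-65 + x))/3 = (-7085 + 109*x)/3 = -7085/3 + 109*x/3)
s(H, O) = -18 - 6*H (s(H, O) = (-3 - H)*6 = -18 - 6*H)
I(-94) + (-3 + s(-4, 11)*29) = (-7085/3 + (109/3)*(-94)) + (-3 + (-18 - 6*(-4))*29) = (-7085/3 - 10246/3) + (-3 + (-18 + 24)*29) = -5777 + (-3 + 6*29) = -5777 + (-3 + 174) = -5777 + 171 = -5606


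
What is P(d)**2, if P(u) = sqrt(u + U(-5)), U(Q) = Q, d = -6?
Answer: -11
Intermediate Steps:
P(u) = sqrt(-5 + u) (P(u) = sqrt(u - 5) = sqrt(-5 + u))
P(d)**2 = (sqrt(-5 - 6))**2 = (sqrt(-11))**2 = (I*sqrt(11))**2 = -11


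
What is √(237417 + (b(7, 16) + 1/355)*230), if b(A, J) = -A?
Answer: √1188706353/71 ≈ 485.60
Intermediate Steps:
√(237417 + (b(7, 16) + 1/355)*230) = √(237417 + (-1*7 + 1/355)*230) = √(237417 + (-7 + 1/355)*230) = √(237417 - 2484/355*230) = √(237417 - 114264/71) = √(16742343/71) = √1188706353/71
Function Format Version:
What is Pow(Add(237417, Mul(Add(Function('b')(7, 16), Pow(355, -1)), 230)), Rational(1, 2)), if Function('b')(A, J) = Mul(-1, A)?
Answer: Mul(Rational(1, 71), Pow(1188706353, Rational(1, 2))) ≈ 485.60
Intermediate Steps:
Pow(Add(237417, Mul(Add(Function('b')(7, 16), Pow(355, -1)), 230)), Rational(1, 2)) = Pow(Add(237417, Mul(Add(Mul(-1, 7), Pow(355, -1)), 230)), Rational(1, 2)) = Pow(Add(237417, Mul(Add(-7, Rational(1, 355)), 230)), Rational(1, 2)) = Pow(Add(237417, Mul(Rational(-2484, 355), 230)), Rational(1, 2)) = Pow(Add(237417, Rational(-114264, 71)), Rational(1, 2)) = Pow(Rational(16742343, 71), Rational(1, 2)) = Mul(Rational(1, 71), Pow(1188706353, Rational(1, 2)))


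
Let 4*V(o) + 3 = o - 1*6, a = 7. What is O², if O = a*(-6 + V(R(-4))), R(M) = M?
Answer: 67081/16 ≈ 4192.6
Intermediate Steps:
V(o) = -9/4 + o/4 (V(o) = -¾ + (o - 1*6)/4 = -¾ + (o - 6)/4 = -¾ + (-6 + o)/4 = -¾ + (-3/2 + o/4) = -9/4 + o/4)
O = -259/4 (O = 7*(-6 + (-9/4 + (¼)*(-4))) = 7*(-6 + (-9/4 - 1)) = 7*(-6 - 13/4) = 7*(-37/4) = -259/4 ≈ -64.750)
O² = (-259/4)² = 67081/16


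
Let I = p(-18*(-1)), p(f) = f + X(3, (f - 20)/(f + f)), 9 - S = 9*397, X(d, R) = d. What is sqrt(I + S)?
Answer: I*sqrt(3543) ≈ 59.523*I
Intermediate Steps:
S = -3564 (S = 9 - 9*397 = 9 - 1*3573 = 9 - 3573 = -3564)
p(f) = 3 + f (p(f) = f + 3 = 3 + f)
I = 21 (I = 3 - 18*(-1) = 3 + 18 = 21)
sqrt(I + S) = sqrt(21 - 3564) = sqrt(-3543) = I*sqrt(3543)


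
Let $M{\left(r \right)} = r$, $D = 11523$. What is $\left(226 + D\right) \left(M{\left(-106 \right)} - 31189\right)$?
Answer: $-367684955$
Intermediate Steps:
$\left(226 + D\right) \left(M{\left(-106 \right)} - 31189\right) = \left(226 + 11523\right) \left(-106 - 31189\right) = 11749 \left(-31295\right) = -367684955$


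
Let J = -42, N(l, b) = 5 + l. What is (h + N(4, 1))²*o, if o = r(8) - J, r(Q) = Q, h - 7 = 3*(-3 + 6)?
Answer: 31250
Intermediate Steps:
h = 16 (h = 7 + 3*(-3 + 6) = 7 + 3*3 = 7 + 9 = 16)
o = 50 (o = 8 - 1*(-42) = 8 + 42 = 50)
(h + N(4, 1))²*o = (16 + (5 + 4))²*50 = (16 + 9)²*50 = 25²*50 = 625*50 = 31250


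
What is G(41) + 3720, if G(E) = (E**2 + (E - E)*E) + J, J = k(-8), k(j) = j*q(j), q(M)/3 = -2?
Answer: 5449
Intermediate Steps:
q(M) = -6 (q(M) = 3*(-2) = -6)
k(j) = -6*j (k(j) = j*(-6) = -6*j)
J = 48 (J = -6*(-8) = 48)
G(E) = 48 + E**2 (G(E) = (E**2 + (E - E)*E) + 48 = (E**2 + 0*E) + 48 = (E**2 + 0) + 48 = E**2 + 48 = 48 + E**2)
G(41) + 3720 = (48 + 41**2) + 3720 = (48 + 1681) + 3720 = 1729 + 3720 = 5449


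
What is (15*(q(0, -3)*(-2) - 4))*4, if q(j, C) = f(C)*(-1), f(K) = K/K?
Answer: -120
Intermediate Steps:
f(K) = 1
q(j, C) = -1 (q(j, C) = 1*(-1) = -1)
(15*(q(0, -3)*(-2) - 4))*4 = (15*(-1*(-2) - 4))*4 = (15*(2 - 4))*4 = (15*(-2))*4 = -30*4 = -120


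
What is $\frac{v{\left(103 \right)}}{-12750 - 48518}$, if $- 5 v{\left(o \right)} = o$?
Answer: $\frac{103}{306340} \approx 0.00033623$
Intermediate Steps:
$v{\left(o \right)} = - \frac{o}{5}$
$\frac{v{\left(103 \right)}}{-12750 - 48518} = \frac{\left(- \frac{1}{5}\right) 103}{-12750 - 48518} = - \frac{103}{5 \left(-61268\right)} = \left(- \frac{103}{5}\right) \left(- \frac{1}{61268}\right) = \frac{103}{306340}$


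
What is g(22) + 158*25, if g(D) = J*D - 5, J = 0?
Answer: 3945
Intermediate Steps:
g(D) = -5 (g(D) = 0*D - 5 = 0 - 5 = -5)
g(22) + 158*25 = -5 + 158*25 = -5 + 3950 = 3945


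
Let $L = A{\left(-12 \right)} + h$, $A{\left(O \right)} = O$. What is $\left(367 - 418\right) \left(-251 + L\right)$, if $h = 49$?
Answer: $10914$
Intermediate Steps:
$L = 37$ ($L = -12 + 49 = 37$)
$\left(367 - 418\right) \left(-251 + L\right) = \left(367 - 418\right) \left(-251 + 37\right) = \left(-51\right) \left(-214\right) = 10914$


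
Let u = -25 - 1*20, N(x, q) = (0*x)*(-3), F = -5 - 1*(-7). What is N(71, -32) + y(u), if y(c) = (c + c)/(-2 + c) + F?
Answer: 184/47 ≈ 3.9149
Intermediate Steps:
F = 2 (F = -5 + 7 = 2)
N(x, q) = 0 (N(x, q) = 0*(-3) = 0)
u = -45 (u = -25 - 20 = -45)
y(c) = 2 + 2*c/(-2 + c) (y(c) = (c + c)/(-2 + c) + 2 = (2*c)/(-2 + c) + 2 = 2*c/(-2 + c) + 2 = 2 + 2*c/(-2 + c))
N(71, -32) + y(u) = 0 + 4*(-1 - 45)/(-2 - 45) = 0 + 4*(-46)/(-47) = 0 + 4*(-1/47)*(-46) = 0 + 184/47 = 184/47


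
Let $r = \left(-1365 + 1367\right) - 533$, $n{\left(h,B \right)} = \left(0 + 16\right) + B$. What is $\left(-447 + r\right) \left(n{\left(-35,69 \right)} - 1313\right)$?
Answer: $1200984$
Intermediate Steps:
$n{\left(h,B \right)} = 16 + B$
$r = -531$ ($r = 2 - 533 = -531$)
$\left(-447 + r\right) \left(n{\left(-35,69 \right)} - 1313\right) = \left(-447 - 531\right) \left(\left(16 + 69\right) - 1313\right) = - 978 \left(85 - 1313\right) = \left(-978\right) \left(-1228\right) = 1200984$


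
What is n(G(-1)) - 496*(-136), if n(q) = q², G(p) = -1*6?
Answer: 67492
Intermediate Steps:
G(p) = -6
n(G(-1)) - 496*(-136) = (-6)² - 496*(-136) = 36 + 67456 = 67492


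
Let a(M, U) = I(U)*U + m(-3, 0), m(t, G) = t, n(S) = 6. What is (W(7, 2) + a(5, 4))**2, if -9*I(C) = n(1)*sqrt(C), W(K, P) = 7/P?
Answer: 841/36 ≈ 23.361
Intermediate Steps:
I(C) = -2*sqrt(C)/3
a(M, U) = -3 - 2*U**(3/2)/3 (a(M, U) = (-2*sqrt(U)/3)*U - 3 = -2*U**(3/2)/3 - 3 = -3 - 2*U**(3/2)/3)
(W(7, 2) + a(5, 4))**2 = (7/2 + (-3 - 2*4**(3/2)/3))**2 = (7*(1/2) + (-3 - 2/3*8))**2 = (7/2 + (-3 - 16/3))**2 = (7/2 - 25/3)**2 = (-29/6)**2 = 841/36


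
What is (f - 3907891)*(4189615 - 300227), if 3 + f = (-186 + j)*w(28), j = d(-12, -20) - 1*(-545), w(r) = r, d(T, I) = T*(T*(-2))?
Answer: -15191583925528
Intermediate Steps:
d(T, I) = -2*T² (d(T, I) = T*(-2*T) = -2*T²)
j = 257 (j = -2*(-12)² - 1*(-545) = -2*144 + 545 = -288 + 545 = 257)
f = 1985 (f = -3 + (-186 + 257)*28 = -3 + 71*28 = -3 + 1988 = 1985)
(f - 3907891)*(4189615 - 300227) = (1985 - 3907891)*(4189615 - 300227) = -3905906*3889388 = -15191583925528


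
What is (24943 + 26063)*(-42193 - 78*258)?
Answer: -3178540902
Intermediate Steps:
(24943 + 26063)*(-42193 - 78*258) = 51006*(-42193 - 20124) = 51006*(-62317) = -3178540902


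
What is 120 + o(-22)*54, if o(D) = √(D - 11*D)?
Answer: 120 + 108*√55 ≈ 920.95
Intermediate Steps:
o(D) = √10*√(-D) (o(D) = √(-10*D) = √10*√(-D))
120 + o(-22)*54 = 120 + (√10*√(-1*(-22)))*54 = 120 + (√10*√22)*54 = 120 + (2*√55)*54 = 120 + 108*√55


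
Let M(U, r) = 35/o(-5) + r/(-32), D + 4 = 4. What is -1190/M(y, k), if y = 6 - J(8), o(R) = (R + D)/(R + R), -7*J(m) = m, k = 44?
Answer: -9520/549 ≈ -17.341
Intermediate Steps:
D = 0 (D = -4 + 4 = 0)
J(m) = -m/7
o(R) = 1/2 (o(R) = (R + 0)/(R + R) = R/((2*R)) = R*(1/(2*R)) = 1/2)
y = 50/7 (y = 6 - (-1)*8/7 = 6 - 1*(-8/7) = 6 + 8/7 = 50/7 ≈ 7.1429)
M(U, r) = 70 - r/32 (M(U, r) = 35/(1/2) + r/(-32) = 35*2 + r*(-1/32) = 70 - r/32)
-1190/M(y, k) = -1190/(70 - 1/32*44) = -1190/(70 - 11/8) = -1190/549/8 = -1190*8/549 = -9520/549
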